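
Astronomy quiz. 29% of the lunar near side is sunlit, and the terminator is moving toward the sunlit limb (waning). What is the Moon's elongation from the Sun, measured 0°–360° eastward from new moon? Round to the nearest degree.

295°

From f = (1 − cos θ)/2: cos θ = 1 − 2×0.29 = 0.420; arccos → 65.2°.
Waning ⇒ past full, so θ = 360° − 65.2° = 294.8°.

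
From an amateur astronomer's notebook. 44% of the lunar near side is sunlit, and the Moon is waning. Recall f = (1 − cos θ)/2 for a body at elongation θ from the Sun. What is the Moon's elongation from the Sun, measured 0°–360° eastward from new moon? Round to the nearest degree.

277°

cos θ = 1 − 2f = 0.120, giving a principal value of 83.1°.
A waning Moon lies in 180°–360°, so θ = 360° − 83.1° = 276.9°.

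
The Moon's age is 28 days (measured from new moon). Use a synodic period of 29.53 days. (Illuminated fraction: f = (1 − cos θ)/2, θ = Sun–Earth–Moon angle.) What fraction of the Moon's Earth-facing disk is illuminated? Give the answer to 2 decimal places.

0.03

The Moon has covered 28/29.53 of its cycle, so θ ≈ 360° × 28/29.53 = 341.3°.
Illuminated fraction = (1 − cos 341.3°)/2 = (1 − 0.947)/2 ≈ 0.026.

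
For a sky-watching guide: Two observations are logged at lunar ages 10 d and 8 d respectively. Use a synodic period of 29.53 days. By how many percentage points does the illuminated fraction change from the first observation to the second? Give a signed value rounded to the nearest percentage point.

First observation: θ = 360°·10/29.53 = 121.9°, so f = 0.764.
Second observation: θ = 97.5°, f = 0.566.
Δf = 0.566 − 0.764 = -0.199, i.e. -20 pp.

-20 percentage points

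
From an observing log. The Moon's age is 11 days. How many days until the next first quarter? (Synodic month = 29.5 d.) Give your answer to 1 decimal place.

25.9 days

First quarter is 0.25 of the way through the cycle: age 0.25 × 29.5 = 7.375 d.
This lunation's first quarter (7.375 d) has passed, so add one period: 36.875 − 11 = 25.875 days.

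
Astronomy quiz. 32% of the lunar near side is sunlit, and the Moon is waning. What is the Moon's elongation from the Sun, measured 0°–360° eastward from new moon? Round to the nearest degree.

Invert f = (1 − cos θ)/2 to get cos θ = 1 − 2(0.32) = 0.360, hence θ₀ = arccos 0.360 = 68.9°.
Waning ⇒ past full, so θ = 360° − 68.9° = 291.1°.

291°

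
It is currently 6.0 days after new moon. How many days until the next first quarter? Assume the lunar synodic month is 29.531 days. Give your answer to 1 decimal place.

1.4 days

First quarter is 0.25 of the way through the cycle: age 0.25 × 29.531 = 7.383 d.
So 1.383 days remain (7.383 − 6.0).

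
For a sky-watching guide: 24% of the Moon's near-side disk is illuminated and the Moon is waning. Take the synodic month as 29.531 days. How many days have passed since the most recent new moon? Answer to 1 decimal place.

24.7 days

cos θ = 1 − 2f = 0.520, giving a principal value of 58.7°.
Since the Moon is past full (waning), take the reflex angle: θ = 360° − 58.7° = 301.3°.
Age = 29.531 × 301.3°/360° ≈ 24.72 days.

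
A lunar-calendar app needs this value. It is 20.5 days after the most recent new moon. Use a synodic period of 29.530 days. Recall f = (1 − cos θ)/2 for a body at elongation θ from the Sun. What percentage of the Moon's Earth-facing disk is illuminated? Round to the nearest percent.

67%

The Moon has covered 20.5/29.530 of its cycle, so θ ≈ 360° × 20.5/29.530 = 249.9°.
Illuminated fraction = (1 − cos 249.9°)/2 = (1 − (-0.343))/2 ≈ 0.672, so 67%.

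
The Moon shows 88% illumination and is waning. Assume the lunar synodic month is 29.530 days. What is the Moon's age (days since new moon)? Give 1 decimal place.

18.1 days

cos θ = 1 − 2f = -0.760, giving a principal value of 139.5°.
Waning ⇒ past full, so θ = 360° − 139.5° = 220.5°.
Age = 29.530 × 220.5°/360° ≈ 18.09 days.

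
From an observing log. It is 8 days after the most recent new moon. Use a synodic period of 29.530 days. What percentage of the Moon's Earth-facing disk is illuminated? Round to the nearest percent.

57%

Elongation θ = 360° × 8/29.530 ≈ 97.5°.
With cos θ = (-0.131), the lit fraction is (1 − (-0.131))/2 ≈ 0.566, so 57%.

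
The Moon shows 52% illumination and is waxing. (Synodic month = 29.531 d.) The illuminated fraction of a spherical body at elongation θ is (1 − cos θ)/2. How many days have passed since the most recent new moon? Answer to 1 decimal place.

cos θ = 1 − 2f = -0.040, giving a principal value of 92.3°.
Waxing ⇒ before full, so θ = 92.3°.
Age = 29.531 × 92.3°/360° ≈ 7.57 days.

7.6 days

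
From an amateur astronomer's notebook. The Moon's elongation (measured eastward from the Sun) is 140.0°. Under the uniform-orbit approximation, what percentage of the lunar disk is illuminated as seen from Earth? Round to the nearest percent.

Half-versine of 140.0°: (1 − (-0.766))/2 = 0.883, i.e. 88%.

88%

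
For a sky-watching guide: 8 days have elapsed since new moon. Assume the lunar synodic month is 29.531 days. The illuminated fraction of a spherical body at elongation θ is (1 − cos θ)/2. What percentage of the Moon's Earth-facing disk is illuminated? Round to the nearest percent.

57%

The Moon has covered 8/29.531 of its cycle, so θ ≈ 360° × 8/29.531 = 97.5°.
Illuminated fraction = (1 − cos 97.5°)/2 = (1 − (-0.131))/2 ≈ 0.565, so 57%.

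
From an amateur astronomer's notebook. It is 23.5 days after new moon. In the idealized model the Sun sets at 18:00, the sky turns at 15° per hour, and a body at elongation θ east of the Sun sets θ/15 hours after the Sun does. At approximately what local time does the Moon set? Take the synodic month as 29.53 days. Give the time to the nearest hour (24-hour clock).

13:00

The Moon has covered 23.5/29.53 of its cycle, so θ ≈ 360° × 23.5/29.53 = 286.5°.
Delay after the Sun = 286.5° / (15°/h) ≈ 19.10 h.
18:00 + 19.10 h ≈ 13:06 → 13:00 to the nearest hour.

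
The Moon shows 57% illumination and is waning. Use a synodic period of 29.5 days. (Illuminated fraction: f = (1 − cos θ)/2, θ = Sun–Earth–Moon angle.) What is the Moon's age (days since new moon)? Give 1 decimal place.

21.5 days

From f = (1 − cos θ)/2: cos θ = 1 − 2×0.57 = -0.140; arccos → 98.0°.
A waning Moon lies in 180°–360°, so θ = 360° − 98.0° = 262.0°.
That fraction of the synodic month is 262.0/360 × 29.5 d ≈ 21.47 d.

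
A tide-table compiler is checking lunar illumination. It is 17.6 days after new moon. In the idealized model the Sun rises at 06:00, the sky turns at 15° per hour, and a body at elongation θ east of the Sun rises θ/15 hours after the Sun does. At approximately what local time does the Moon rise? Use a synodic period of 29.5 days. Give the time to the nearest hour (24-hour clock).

20:00

Phase angle: θ = 360°·(17.6 d)/(29.5 d) = 214.8°.
At 15° of sky rotation per hour, 214.8° corresponds to a 14.32 h lag.
06:00 + 14.32 h ≈ 20:19 → 20:00 to the nearest hour.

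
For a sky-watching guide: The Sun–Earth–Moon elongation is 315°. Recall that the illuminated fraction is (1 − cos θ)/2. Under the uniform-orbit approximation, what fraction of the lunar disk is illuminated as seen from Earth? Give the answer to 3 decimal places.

cos 315° = 0.707, so f = (1 − 0.707)/2 = 0.146.

0.146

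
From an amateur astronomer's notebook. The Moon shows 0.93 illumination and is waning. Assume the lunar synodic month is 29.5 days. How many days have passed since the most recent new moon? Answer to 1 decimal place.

17.3 days

From f = (1 − cos θ)/2: cos θ = 1 − 2×0.93 = -0.860; arccos → 149.3°.
Waning ⇒ past full, so θ = 360° − 149.3° = 210.7°.
At 360°/29.5 d per day, 210.7° corresponds to 17.26 days.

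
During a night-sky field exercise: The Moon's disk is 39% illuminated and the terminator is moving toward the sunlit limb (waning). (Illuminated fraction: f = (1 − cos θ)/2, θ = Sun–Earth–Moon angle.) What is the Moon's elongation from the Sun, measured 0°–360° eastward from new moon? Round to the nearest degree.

Invert f = (1 − cos θ)/2 to get cos θ = 1 − 2(0.39) = 0.220, hence θ₀ = arccos 0.220 = 77.3°.
A waning Moon lies in 180°–360°, so θ = 360° − 77.3° = 282.7°.

283°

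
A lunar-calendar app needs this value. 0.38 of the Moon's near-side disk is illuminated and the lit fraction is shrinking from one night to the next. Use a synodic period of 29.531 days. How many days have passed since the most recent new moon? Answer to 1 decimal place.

23.3 days

From f = (1 − cos θ)/2: cos θ = 1 − 2×0.38 = 0.240; arccos → 76.1°.
Since the Moon is past full (waning), take the reflex angle: θ = 360° − 76.1° = 283.9°.
Age = 29.531 × 283.9°/360° ≈ 23.29 days.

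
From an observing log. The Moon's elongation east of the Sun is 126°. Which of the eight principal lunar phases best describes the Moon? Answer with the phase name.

126° lies in the waxing gibbous sector of the 8-phase cycle.

waxing gibbous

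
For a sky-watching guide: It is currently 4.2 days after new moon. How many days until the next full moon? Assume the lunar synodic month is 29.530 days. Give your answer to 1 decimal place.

Full moon occurs at elongation 180°, i.e. at age 29.530 × 180/360 = 14.765 d.
So 10.565 days remain (14.765 − 4.2).

10.6 days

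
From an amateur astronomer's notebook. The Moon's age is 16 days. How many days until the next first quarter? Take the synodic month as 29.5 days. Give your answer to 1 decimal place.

20.9 days

First quarter is 0.25 of the way through the cycle: age 0.25 × 29.5 = 7.375 d.
Already past this cycle's first quarter; the next is at 7.375 + 29.5 = 36.875 d, so 36.875 − 16 = 20.875 days.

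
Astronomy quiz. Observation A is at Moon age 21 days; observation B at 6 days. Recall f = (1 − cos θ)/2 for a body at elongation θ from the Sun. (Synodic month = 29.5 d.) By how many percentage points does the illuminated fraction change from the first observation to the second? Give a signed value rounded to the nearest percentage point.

θ₁ = 360° × 21/29.5 = 256.3°, f₁ = (1 − cos θ₁)/2 = 0.619.
θ₂ = 360° × 6/29.5 = 73.2°, f₂ = (1 − cos θ₂)/2 = 0.356.
Change = f₂ − f₁ = -0.263 → -26 percentage points.

-26 pp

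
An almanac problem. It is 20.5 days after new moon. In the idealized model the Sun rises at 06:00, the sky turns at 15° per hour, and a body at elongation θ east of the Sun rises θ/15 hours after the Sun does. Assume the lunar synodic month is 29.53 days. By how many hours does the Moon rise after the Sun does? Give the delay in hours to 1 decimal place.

16.7 h

The Moon has covered 20.5/29.53 of its cycle, so θ ≈ 360° × 20.5/29.53 = 249.9°.
The Moon trails the Sun by θ/15 = 249.9/15 ≈ 16.66 hours.
So the Moon rises 16.66 h after the Sun.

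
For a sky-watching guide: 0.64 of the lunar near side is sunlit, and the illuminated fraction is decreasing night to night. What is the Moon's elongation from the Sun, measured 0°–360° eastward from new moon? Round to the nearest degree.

cos θ = 1 − 2f = -0.280, giving a principal value of 106.3°.
Waning ⇒ past full, so θ = 360° − 106.3° = 253.7°.

254°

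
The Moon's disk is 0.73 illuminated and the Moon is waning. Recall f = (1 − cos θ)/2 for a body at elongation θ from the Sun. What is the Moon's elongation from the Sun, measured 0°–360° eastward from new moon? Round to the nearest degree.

From f = (1 − cos θ)/2: cos θ = 1 − 2×0.73 = -0.460; arccos → 117.4°.
A waning Moon lies in 180°–360°, so θ = 360° − 117.4° = 242.6°.

243°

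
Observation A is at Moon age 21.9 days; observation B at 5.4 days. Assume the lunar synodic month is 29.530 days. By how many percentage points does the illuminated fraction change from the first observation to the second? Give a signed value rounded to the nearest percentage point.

-23 pp

θ₁ = 360° × 21.9/29.530 = 267.0°, f₁ = (1 − cos θ₁)/2 = 0.526.
θ₂ = 360° × 5.4/29.530 = 65.8°, f₂ = (1 − cos θ₂)/2 = 0.295.
Change = f₂ − f₁ = -0.231 → -23 percentage points.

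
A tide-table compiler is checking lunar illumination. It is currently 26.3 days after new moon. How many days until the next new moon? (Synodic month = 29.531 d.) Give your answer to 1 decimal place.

One full lunation from the last new moon is 29.531 d; remaining = 29.531 − 26.3 = 3.231 d.

3.2 days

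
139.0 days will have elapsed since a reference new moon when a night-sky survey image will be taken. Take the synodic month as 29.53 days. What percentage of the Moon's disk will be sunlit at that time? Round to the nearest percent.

63%

139.0 d spans 4 complete synodic months (4 × 29.53 = 118.12 d) plus 20.88 d.
The Moon has covered 20.88/29.53 of its cycle, so θ ≈ 360° × 20.88/29.53 = 254.5°.
With cos θ = (-0.266), the lit fraction is (1 − (-0.266))/2 ≈ 0.633, so 63%.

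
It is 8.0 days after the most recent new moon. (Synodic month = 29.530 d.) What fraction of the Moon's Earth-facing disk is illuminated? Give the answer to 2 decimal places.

The Moon has covered 8.0/29.530 of its cycle, so θ ≈ 360° × 8.0/29.530 = 97.5°.
With cos θ = (-0.131), the lit fraction is (1 − (-0.131))/2 ≈ 0.566.

0.57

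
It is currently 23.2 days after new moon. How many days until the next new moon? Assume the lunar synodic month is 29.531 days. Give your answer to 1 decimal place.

One full lunation from the last new moon is 29.531 d; remaining = 29.531 − 23.2 = 6.331 d.

6.3 days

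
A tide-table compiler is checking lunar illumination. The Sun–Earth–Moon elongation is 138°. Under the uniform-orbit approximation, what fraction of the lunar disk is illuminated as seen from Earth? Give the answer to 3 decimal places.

0.872

f = (1 − cos 138°)/2 = (1 − (-0.743))/2 ≈ 0.872.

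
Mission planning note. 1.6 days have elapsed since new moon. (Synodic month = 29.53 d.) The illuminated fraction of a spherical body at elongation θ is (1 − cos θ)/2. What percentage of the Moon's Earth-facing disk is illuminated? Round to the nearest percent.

Elongation θ = 360° × 1.6/29.53 ≈ 19.5°.
Illuminated fraction = (1 − cos 19.5°)/2 = (1 − 0.943)/2 ≈ 0.029, so 3%.

3%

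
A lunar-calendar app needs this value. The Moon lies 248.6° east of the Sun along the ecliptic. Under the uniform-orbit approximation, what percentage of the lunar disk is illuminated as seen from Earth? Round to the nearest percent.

68%

Half-versine of 248.6°: (1 − (-0.365))/2 = 0.682, i.e. 68%.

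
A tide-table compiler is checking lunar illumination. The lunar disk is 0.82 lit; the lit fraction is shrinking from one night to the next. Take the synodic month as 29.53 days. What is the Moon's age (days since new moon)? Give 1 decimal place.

From f = (1 − cos θ)/2: cos θ = 1 − 2×0.82 = -0.640; arccos → 129.8°.
Waning ⇒ past full, so θ = 360° − 129.8° = 230.2°.
That fraction of the synodic month is 230.2/360 × 29.53 d ≈ 18.88 d.

18.9 days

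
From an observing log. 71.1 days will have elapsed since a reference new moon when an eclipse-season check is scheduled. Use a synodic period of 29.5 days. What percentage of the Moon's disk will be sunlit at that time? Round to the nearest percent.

71.1/29.5 = 2.410 lunations, so 2 complete cycles and 12.10 d into the next.
Phase angle: θ = 360°·(12.10 d)/(29.5 d) = 147.7°.
With cos θ = (-0.845), the lit fraction is (1 − (-0.845))/2 ≈ 0.922, so 92%.

92%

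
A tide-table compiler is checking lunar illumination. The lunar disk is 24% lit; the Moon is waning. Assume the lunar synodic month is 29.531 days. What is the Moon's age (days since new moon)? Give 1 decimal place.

Invert f = (1 − cos θ)/2 to get cos θ = 1 − 2(0.24) = 0.520, hence θ₀ = arccos 0.520 = 58.7°.
A waning Moon lies in 180°–360°, so θ = 360° − 58.7° = 301.3°.
At 360°/29.531 d per day, 301.3° corresponds to 24.72 days.

24.7 days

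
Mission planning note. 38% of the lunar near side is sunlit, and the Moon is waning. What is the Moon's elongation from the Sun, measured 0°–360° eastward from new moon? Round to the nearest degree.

cos θ = 1 − 2f = 0.240, giving a principal value of 76.1°.
A waning Moon lies in 180°–360°, so θ = 360° − 76.1° = 283.9°.

284°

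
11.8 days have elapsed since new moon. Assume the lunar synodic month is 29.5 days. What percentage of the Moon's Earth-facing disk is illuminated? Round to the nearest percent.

90%

Elongation θ = 360° × 11.8/29.5 ≈ 144.0°.
With cos θ = (-0.809), the lit fraction is (1 − (-0.809))/2 ≈ 0.905, so 90%.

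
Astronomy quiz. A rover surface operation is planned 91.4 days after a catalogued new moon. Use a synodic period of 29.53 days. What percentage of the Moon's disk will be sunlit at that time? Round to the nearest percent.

Reduce mod P: 91.4 − 3×29.53 = 2.81 d into the current lunation.
Elongation θ = 360° × 2.81/29.53 ≈ 34.3°.
cos 34.3° = 0.827, so f = (1 − 0.827)/2 = 0.087, so 9%.

9%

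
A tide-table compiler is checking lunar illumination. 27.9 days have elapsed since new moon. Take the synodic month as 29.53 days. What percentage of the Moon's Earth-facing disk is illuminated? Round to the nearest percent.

3%

Phase angle: θ = 360°·(27.9 d)/(29.53 d) = 340.1°.
cos 340.1° = 0.940, so f = (1 − 0.940)/2 = 0.030, so 3%.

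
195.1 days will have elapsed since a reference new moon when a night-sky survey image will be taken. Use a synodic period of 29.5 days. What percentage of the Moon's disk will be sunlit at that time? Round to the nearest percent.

195.1/29.5 = 6.614 lunations, so 6 complete cycles and 18.10 d into the next.
Elongation θ = 360° × 18.10/29.5 ≈ 220.9°.
Illuminated fraction = (1 − cos 220.9°)/2 = (1 − (-0.756))/2 ≈ 0.878, so 88%.

88%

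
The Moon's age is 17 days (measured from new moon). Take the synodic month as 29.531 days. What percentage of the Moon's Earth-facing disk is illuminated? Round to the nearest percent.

The Moon has covered 17/29.531 of its cycle, so θ ≈ 360° × 17/29.531 = 207.2°.
cos 207.2° = (-0.889), so f = (1 − (-0.889))/2 = 0.945, so 94%.

94%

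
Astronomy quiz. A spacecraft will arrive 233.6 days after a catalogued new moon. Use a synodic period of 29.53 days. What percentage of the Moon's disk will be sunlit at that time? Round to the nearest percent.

8%

233.6/29.53 = 7.911 lunations, so 7 complete cycles and 26.89 d into the next.
Elongation θ = 360° × 26.89/29.53 ≈ 327.8°.
Illuminated fraction = (1 − cos 327.8°)/2 = (1 − 0.846)/2 ≈ 0.077, so 8%.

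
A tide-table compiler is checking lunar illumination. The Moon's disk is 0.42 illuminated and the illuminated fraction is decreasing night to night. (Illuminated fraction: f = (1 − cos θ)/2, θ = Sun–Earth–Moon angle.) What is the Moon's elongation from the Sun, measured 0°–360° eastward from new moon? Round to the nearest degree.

279°

Invert f = (1 − cos θ)/2 to get cos θ = 1 − 2(0.42) = 0.160, hence θ₀ = arccos 0.160 = 80.8°.
Since the Moon is past full (waning), take the reflex angle: θ = 360° − 80.8° = 279.2°.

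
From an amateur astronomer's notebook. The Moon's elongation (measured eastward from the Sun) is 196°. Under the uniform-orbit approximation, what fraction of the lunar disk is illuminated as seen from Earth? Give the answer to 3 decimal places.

0.981

Half-versine of 196°: (1 − (-0.961))/2 = 0.981.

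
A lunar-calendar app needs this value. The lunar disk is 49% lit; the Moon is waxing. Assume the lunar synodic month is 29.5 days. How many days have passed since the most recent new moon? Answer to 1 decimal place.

7.3 days

cos θ = 1 − 2f = 0.020, giving a principal value of 88.9°.
Before full moon the principal value applies: θ = 88.9°.
Age = 29.5 × 88.9°/360° ≈ 7.28 days.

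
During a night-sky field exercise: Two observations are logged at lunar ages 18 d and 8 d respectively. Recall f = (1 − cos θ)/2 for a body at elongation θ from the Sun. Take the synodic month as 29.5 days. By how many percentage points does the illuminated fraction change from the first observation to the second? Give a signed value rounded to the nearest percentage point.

θ₁ = 360° × 18/29.5 = 219.7°, f₁ = (1 − cos θ₁)/2 = 0.885.
θ₂ = 360° × 8/29.5 = 97.6°, f₂ = (1 − cos θ₂)/2 = 0.566.
Change = f₂ − f₁ = -0.319 → -32 percentage points.

-32 percentage points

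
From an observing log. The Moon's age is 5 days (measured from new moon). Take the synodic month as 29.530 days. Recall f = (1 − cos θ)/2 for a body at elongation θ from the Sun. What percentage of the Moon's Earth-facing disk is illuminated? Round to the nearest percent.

Elongation θ = 360° × 5/29.530 ≈ 61.0°.
cos 61.0° = 0.485, so f = (1 − 0.485)/2 = 0.257, so 26%.

26%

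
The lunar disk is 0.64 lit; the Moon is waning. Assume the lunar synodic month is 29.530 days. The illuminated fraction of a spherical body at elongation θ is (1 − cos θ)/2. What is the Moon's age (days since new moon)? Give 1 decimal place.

20.8 days

From f = (1 − cos θ)/2: cos θ = 1 − 2×0.64 = -0.280; arccos → 106.3°.
Waning ⇒ past full, so θ = 360° − 106.3° = 253.7°.
That fraction of the synodic month is 253.7/360 × 29.530 d ≈ 20.81 d.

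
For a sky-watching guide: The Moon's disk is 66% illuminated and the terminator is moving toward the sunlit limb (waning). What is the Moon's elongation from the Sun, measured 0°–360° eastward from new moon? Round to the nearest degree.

From f = (1 − cos θ)/2: cos θ = 1 − 2×0.66 = -0.320; arccos → 108.7°.
A waning Moon lies in 180°–360°, so θ = 360° − 108.7° = 251.3°.

251°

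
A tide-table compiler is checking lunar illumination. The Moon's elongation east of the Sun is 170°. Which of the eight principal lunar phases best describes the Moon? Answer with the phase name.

full moon

The full moon sector spans roughly 158°–202°; 170° falls inside it.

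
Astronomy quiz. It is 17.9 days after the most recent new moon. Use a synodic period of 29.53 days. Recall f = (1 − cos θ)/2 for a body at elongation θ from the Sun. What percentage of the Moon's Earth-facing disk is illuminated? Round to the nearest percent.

Phase angle: θ = 360°·(17.9 d)/(29.53 d) = 218.2°.
Illuminated fraction = (1 − cos 218.2°)/2 = (1 − (-0.786))/2 ≈ 0.893, so 89%.

89%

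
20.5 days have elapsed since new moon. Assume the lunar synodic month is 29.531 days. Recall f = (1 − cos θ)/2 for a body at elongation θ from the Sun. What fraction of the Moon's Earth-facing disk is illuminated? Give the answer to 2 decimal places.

Phase angle: θ = 360°·(20.5 d)/(29.531 d) = 249.9°.
Illuminated fraction = (1 − cos 249.9°)/2 = (1 − (-0.344))/2 ≈ 0.672.

0.67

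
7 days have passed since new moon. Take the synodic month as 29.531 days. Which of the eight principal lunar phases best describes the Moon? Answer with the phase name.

At 7/29.531 of the cycle, θ ≈ 85° — the first quarter range.

first quarter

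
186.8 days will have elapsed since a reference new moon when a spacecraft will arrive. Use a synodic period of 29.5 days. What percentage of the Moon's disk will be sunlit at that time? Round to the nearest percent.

75%

186.8/29.5 = 6.332 lunations, so 6 complete cycles and 9.80 d into the next.
Elongation θ = 360° × 9.80/29.5 ≈ 119.6°.
Illuminated fraction = (1 − cos 119.6°)/2 = (1 − (-0.494))/2 ≈ 0.747, so 75%.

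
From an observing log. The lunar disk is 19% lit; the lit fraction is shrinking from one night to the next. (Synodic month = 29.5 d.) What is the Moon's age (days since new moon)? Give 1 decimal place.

From f = (1 − cos θ)/2: cos θ = 1 − 2×0.19 = 0.620; arccos → 51.7°.
Waning ⇒ past full, so θ = 360° − 51.7° = 308.3°.
At 360°/29.5 d per day, 308.3° corresponds to 25.26 days.

25.3 days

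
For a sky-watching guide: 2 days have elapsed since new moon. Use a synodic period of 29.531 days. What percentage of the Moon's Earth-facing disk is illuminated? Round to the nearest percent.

The Moon has covered 2/29.531 of its cycle, so θ ≈ 360° × 2/29.531 = 24.4°.
With cos θ = 0.911, the lit fraction is (1 − 0.911)/2 ≈ 0.045, so 4%.

4%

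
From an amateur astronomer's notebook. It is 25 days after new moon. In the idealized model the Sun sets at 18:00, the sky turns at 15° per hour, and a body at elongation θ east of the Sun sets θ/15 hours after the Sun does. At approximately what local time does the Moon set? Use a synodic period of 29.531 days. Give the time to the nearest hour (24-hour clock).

Elongation θ = 360° × 25/29.531 ≈ 304.8°.
Delay after the Sun = 304.8° / (15°/h) ≈ 20.32 h.
18:00 + 20.32 h ≈ 14:19 → 14:00 to the nearest hour.

14:00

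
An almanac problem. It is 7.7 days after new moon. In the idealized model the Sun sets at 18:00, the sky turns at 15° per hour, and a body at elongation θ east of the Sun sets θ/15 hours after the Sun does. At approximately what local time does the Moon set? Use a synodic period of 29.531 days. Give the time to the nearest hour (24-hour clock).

00:00

Phase angle: θ = 360°·(7.7 d)/(29.531 d) = 93.9°.
The Moon trails the Sun by θ/15 = 93.9/15 ≈ 6.26 hours.
18:00 + 6.26 h ≈ 00:15 → 00:00 to the nearest hour.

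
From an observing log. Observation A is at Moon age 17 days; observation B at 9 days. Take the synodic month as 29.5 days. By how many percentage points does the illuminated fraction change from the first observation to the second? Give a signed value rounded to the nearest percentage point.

θ₁ = 360° × 17/29.5 = 207.5°, f₁ = (1 − cos θ₁)/2 = 0.944.
θ₂ = 360° × 9/29.5 = 109.8°, f₂ = (1 − cos θ₂)/2 = 0.670.
Change = f₂ − f₁ = -0.274 → -27 percentage points.

-27 percentage points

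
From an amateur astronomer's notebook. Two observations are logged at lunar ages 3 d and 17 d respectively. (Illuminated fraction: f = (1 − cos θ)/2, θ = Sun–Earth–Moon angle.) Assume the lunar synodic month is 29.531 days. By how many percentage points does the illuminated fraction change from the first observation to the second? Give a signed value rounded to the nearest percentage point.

+85 pp

θ₁ = 360° × 3/29.531 = 36.6°, f₁ = (1 − cos θ₁)/2 = 0.098.
θ₂ = 360° × 17/29.531 = 207.2°, f₂ = (1 − cos θ₂)/2 = 0.945.
Change = f₂ − f₁ = +0.846 → +85 percentage points.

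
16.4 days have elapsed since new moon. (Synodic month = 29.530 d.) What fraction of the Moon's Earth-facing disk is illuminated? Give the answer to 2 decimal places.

0.97

Elongation θ = 360° × 16.4/29.530 ≈ 199.9°.
Illuminated fraction = (1 − cos 199.9°)/2 = (1 − (-0.940))/2 ≈ 0.970.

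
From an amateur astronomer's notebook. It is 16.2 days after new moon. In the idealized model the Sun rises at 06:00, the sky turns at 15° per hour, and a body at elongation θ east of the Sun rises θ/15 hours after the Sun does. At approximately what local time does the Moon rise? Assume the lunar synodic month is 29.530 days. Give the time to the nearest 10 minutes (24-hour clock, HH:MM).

Elongation θ = 360° × 16.2/29.530 ≈ 197.5°.
Delay after the Sun = 197.5° / (15°/h) ≈ 13.17 h.
06:00 + 13.166 h ≈ 19:10 → 19:10 to the nearest ten minutes.

19:10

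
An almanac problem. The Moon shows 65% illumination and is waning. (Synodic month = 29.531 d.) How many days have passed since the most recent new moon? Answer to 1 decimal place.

From f = (1 − cos θ)/2: cos θ = 1 − 2×0.65 = -0.300; arccos → 107.5°.
Waning ⇒ past full, so θ = 360° − 107.5° = 252.5°.
Age = 29.531 × 252.5°/360° ≈ 20.72 days.

20.7 days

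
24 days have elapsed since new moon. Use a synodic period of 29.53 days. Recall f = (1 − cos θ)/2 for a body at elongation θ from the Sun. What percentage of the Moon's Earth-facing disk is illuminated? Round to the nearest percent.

31%

Phase angle: θ = 360°·(24 d)/(29.53 d) = 292.6°.
With cos θ = 0.384, the lit fraction is (1 − 0.384)/2 ≈ 0.308, so 31%.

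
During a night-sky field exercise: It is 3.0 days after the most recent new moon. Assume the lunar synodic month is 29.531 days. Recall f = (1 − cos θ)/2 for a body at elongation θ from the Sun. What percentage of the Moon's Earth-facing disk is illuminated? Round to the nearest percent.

10%

Phase angle: θ = 360°·(3.0 d)/(29.531 d) = 36.6°.
With cos θ = 0.803, the lit fraction is (1 − 0.803)/2 ≈ 0.098, so 10%.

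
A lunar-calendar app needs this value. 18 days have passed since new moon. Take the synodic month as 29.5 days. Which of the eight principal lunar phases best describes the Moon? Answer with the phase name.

waning gibbous

At 18/29.5 of the cycle, θ ≈ 220° — the waning gibbous range.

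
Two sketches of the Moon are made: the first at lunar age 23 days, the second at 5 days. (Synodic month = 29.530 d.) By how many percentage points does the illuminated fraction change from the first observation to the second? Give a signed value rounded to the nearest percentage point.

θ₁ = 360° × 23/29.530 = 280.4°, f₁ = (1 − cos θ₁)/2 = 0.410.
θ₂ = 360° × 5/29.530 = 61.0°, f₂ = (1 − cos θ₂)/2 = 0.257.
Change = f₂ − f₁ = -0.153 → -15 percentage points.

-15 pp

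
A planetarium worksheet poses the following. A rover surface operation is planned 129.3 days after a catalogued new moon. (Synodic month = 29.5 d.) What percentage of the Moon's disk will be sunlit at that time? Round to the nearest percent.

87%

129.3 d spans 4 complete synodic months (4 × 29.5 = 118.00 d) plus 11.30 d.
Elongation θ = 360° × 11.30/29.5 ≈ 137.9°.
Illuminated fraction = (1 − cos 137.9°)/2 = (1 − (-0.742))/2 ≈ 0.871, so 87%.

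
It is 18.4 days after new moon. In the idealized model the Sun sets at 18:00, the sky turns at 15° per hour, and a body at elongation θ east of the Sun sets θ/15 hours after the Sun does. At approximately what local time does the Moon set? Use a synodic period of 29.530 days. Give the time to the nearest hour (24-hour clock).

Phase angle: θ = 360°·(18.4 d)/(29.530 d) = 224.3°.
The Moon trails the Sun by θ/15 = 224.3/15 ≈ 14.95 hours.
18:00 + 14.95 h ≈ 08:57 → 09:00 to the nearest hour.

09:00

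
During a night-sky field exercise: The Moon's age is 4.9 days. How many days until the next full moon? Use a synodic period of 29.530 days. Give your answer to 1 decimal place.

Full moon occurs at elongation 180°, i.e. at age 29.530 × 180/360 = 14.765 d.
That is 14.765 − 4.9 = 9.865 days ahead.

9.9 days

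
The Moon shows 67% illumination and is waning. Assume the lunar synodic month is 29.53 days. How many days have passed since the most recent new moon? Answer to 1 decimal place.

20.5 days

Invert f = (1 − cos θ)/2 to get cos θ = 1 − 2(0.67) = -0.340, hence θ₀ = arccos -0.340 = 109.9°.
A waning Moon lies in 180°–360°, so θ = 360° − 109.9° = 250.1°.
Age = 29.53 × 250.1°/360° ≈ 20.52 days.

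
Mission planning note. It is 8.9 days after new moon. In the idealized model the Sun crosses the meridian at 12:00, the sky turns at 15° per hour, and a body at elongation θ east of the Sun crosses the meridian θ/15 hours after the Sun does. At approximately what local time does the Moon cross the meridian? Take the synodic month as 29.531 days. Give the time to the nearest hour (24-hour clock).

19:00

Elongation θ = 360° × 8.9/29.531 ≈ 108.5°.
Delay after the Sun = 108.5° / (15°/h) ≈ 7.23 h.
12:00 + 7.23 h ≈ 19:14 → 19:00 to the nearest hour.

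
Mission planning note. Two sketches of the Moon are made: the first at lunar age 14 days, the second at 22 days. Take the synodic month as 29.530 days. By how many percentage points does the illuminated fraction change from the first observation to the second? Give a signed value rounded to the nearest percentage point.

First observation: θ = 360°·14/29.530 = 170.7°, so f = 0.993.
Second observation: θ = 268.2°, f = 0.516.
Δf = 0.516 − 0.993 = -0.478, i.e. -48 pp.

-48 pp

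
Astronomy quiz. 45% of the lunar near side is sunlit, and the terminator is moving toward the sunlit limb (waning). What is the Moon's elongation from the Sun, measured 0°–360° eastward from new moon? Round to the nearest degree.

Invert f = (1 − cos θ)/2 to get cos θ = 1 − 2(0.45) = 0.100, hence θ₀ = arccos 0.100 = 84.3°.
Waning ⇒ past full, so θ = 360° − 84.3° = 275.7°.

276°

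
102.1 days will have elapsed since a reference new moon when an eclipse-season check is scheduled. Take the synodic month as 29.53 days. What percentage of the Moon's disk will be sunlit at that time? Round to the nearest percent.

98%

Reduce mod P: 102.1 − 3×29.53 = 13.51 d into the current lunation.
The Moon has covered 13.51/29.53 of its cycle, so θ ≈ 360° × 13.51/29.53 = 164.7°.
Illuminated fraction = (1 − cos 164.7°)/2 = (1 − (-0.965))/2 ≈ 0.982, so 98%.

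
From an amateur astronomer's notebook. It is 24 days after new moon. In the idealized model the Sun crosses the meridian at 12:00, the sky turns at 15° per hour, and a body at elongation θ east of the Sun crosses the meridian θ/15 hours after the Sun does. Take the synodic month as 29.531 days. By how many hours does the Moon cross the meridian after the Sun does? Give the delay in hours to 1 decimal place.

Elongation θ = 360° × 24/29.531 ≈ 292.6°.
The Moon trails the Sun by θ/15 = 292.6/15 ≈ 19.50 hours.
So the Moon crosses the meridian 19.50 h after the Sun.

19.5 h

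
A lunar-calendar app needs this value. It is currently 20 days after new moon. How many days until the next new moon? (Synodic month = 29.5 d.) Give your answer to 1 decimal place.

One full lunation from the last new moon is 29.5 d; remaining = 29.5 − 20 = 9.500 d.

9.5 days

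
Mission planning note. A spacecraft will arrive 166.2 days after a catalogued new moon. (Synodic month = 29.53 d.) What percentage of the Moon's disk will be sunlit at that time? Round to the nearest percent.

85%

166.2/29.53 = 5.628 lunations, so 5 complete cycles and 18.55 d into the next.
Phase angle: θ = 360°·(18.55 d)/(29.53 d) = 226.1°.
Illuminated fraction = (1 − cos 226.1°)/2 = (1 − (-0.693))/2 ≈ 0.846, so 85%.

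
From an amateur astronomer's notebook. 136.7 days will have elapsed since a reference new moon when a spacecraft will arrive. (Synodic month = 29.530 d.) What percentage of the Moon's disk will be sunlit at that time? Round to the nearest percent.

136.7/29.530 = 4.629 lunations, so 4 complete cycles and 18.58 d into the next.
The Moon has covered 18.58/29.530 of its cycle, so θ ≈ 360° × 18.58/29.530 = 226.5°.
Illuminated fraction = (1 − cos 226.5°)/2 = (1 − (-0.688))/2 ≈ 0.844, so 84%.

84%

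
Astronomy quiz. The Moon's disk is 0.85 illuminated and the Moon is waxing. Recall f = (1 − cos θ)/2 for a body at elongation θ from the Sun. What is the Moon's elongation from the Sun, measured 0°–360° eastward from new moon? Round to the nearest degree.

134°

Invert f = (1 − cos θ)/2 to get cos θ = 1 − 2(0.85) = -0.700, hence θ₀ = arccos -0.700 = 134.4°.
The Moon is waxing (0°–180°), so θ = 134.4° directly.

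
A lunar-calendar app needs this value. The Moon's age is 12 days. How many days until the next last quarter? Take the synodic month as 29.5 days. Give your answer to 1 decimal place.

10.1 days

Last quarter occurs at elongation 270°, i.e. at age 29.5 × 270/360 = 22.125 d.
That is 22.125 − 12 = 10.125 days ahead.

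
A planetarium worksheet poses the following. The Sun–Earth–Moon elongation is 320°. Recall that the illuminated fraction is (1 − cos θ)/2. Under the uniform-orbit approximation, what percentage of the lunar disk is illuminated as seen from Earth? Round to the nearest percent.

12%

Half-versine of 320°: (1 − 0.766)/2 = 0.117, i.e. 12%.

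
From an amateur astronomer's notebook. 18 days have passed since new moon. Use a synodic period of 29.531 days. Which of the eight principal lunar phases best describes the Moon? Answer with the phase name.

waning gibbous

At 18/29.531 of the cycle, θ ≈ 219° — the waning gibbous range.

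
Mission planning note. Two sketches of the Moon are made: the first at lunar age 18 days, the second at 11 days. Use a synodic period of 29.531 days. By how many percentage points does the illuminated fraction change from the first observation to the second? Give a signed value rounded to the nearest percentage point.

θ₁ = 360° × 18/29.531 = 219.4°, f₁ = (1 − cos θ₁)/2 = 0.886.
θ₂ = 360° × 11/29.531 = 134.1°, f₂ = (1 − cos θ₂)/2 = 0.848.
Change = f₂ − f₁ = -0.038 → -4 percentage points.

-4 pp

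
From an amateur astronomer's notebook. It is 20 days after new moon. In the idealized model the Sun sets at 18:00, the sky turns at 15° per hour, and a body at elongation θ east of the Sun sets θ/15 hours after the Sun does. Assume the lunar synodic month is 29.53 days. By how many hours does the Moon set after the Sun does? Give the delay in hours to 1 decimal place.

16.3 h

Phase angle: θ = 360°·(20 d)/(29.53 d) = 243.8°.
The Moon trails the Sun by θ/15 = 243.8/15 ≈ 16.25 hours.
So the Moon sets 16.25 h after the Sun.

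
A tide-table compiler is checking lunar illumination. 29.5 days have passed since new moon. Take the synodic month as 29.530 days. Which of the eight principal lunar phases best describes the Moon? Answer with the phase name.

new moon

At 29.5/29.530 of the cycle, θ ≈ 360° — the new moon range.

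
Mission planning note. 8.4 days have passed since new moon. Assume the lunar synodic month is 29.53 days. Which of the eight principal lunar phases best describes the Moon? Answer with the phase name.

θ ≈ 360° × 8.4/29.53 = 102°, which falls in the first quarter sector.

first quarter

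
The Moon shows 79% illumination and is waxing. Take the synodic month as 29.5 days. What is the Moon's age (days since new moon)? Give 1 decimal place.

From f = (1 − cos θ)/2: cos θ = 1 − 2×0.79 = -0.580; arccos → 125.5°.
Before full moon the principal value applies: θ = 125.5°.
That fraction of the synodic month is 125.5/360 × 29.5 d ≈ 10.28 d.

10.3 days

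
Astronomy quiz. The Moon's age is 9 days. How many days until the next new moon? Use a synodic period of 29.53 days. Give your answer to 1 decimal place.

One full lunation from the last new moon is 29.53 d; remaining = 29.53 − 9 = 20.530 d.

20.5 days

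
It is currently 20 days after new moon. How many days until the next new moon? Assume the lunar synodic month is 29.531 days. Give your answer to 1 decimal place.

The next new moon completes the synodic month: 29.531 − 20 = 9.531 days.

9.5 days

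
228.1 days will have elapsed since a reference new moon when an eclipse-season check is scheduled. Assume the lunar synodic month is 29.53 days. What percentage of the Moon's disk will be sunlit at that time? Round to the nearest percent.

58%

Reduce mod P: 228.1 − 7×29.53 = 21.39 d into the current lunation.
Elongation θ = 360° × 21.39/29.53 ≈ 260.8°.
Illuminated fraction = (1 − cos 260.8°)/2 = (1 − (-0.160))/2 ≈ 0.580, so 58%.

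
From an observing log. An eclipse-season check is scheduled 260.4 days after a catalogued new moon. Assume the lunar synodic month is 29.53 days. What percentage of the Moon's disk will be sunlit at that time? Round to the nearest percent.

29%

260.4 d spans 8 complete synodic months (8 × 29.53 = 236.24 d) plus 24.16 d.
Phase angle: θ = 360°·(24.16 d)/(29.53 d) = 294.5°.
Illuminated fraction = (1 − cos 294.5°)/2 = (1 − 0.415)/2 ≈ 0.292, so 29%.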